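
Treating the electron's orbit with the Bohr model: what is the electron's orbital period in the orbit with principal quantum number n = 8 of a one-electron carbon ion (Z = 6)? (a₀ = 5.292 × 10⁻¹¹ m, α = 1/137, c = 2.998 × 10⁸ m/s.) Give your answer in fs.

r = n²a₀/Z = 8²·5.292 × 10⁻¹¹/6 = 5.645 × 10⁻¹⁰ m
v = Zαc/n = 6·0.007299·2.998 × 10⁸/8 = 1.641 × 10⁶ m/s
T = 2πr/v = 2.161 × 10⁻¹⁵ s = 2.161 fs

2.161 fs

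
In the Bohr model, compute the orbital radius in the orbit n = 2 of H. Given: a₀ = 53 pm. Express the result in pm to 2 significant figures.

r_n = n²a₀/Z = 2² × 53 / 1
    = 4 × 53 / 1 = 210 pm

210 pm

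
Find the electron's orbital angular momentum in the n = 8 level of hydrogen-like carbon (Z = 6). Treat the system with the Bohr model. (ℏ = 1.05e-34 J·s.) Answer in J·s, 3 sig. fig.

8.40e-34 J·s

L_n = nℏ = 8 × 1.05e-34 = 8.40e-34 J·s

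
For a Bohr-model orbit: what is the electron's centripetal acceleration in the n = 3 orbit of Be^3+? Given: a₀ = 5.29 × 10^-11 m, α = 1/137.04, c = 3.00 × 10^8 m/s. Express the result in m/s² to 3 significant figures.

7.16 × 10^22 m/s²

r = n²a₀/Z = 1.19 × 10^-10 m, v = Zαc/n = 2.92 × 10^6 m/s
a = v²/r = (2.92 × 10^6)² / 1.19 × 10^-10 = 7.16 × 10^22 m/s²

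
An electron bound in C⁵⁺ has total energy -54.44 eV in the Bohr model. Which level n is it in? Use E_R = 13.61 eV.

3

E_n = −E_R Z²/n² ⇒ n² = E_R Z²/(−E_n) = 13.61 × 6² / 54.44 ≈ 9.00
n = 3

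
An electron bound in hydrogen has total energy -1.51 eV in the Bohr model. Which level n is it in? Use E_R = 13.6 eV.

E_n = −E_R Z²/n² ⇒ n² = E_R Z²/(−E_n) = 13.6 × 1² / 1.51 ≈ 9.01
n = 3

3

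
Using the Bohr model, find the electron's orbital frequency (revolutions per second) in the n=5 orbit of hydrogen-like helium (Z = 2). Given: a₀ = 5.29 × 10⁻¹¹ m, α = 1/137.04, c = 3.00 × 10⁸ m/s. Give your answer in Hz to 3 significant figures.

r = n²a₀/Z = 6.61 × 10⁻¹⁰ m, v = Zαc/n = 8.76 × 10⁵ m/s
f = v/(2πr) = 2.11 × 10¹⁴ Hz

2.11 × 10¹⁴ Hz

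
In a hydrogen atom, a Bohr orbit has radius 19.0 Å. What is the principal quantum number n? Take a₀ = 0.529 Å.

r_n = n²a₀/Z ⇒ n² = rZ/a₀ = 19.0 × 1 / 0.529 ≈ 35.92
n = 6

6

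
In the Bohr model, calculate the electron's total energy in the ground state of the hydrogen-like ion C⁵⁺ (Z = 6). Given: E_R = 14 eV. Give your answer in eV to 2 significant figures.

E_n = −E_R·Z²/n² = −14 × 6²/1² = -500 eV

-500 eV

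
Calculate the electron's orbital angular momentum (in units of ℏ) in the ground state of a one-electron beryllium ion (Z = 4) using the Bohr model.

L_n = nℏ, so L/ℏ = n = 1.

1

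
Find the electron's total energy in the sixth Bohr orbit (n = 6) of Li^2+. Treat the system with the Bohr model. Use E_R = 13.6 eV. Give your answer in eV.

E_n = −E_R·Z²/n² = −13.6 × 3²/6² = -3.40 eV

-3.40 eV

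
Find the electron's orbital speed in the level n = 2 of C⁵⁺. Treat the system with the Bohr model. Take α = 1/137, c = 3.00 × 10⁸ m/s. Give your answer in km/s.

6570 km/s

v_n = Zαc/n = 6 × 0.00730 × 3.00 × 10⁸ / 2
    = 6570 km/s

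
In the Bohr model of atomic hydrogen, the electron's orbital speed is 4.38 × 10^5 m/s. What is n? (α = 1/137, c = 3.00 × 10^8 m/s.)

v_n = Zαc/n ⇒ n = Zαc/v = 1 × 0.00730 × 3.00 × 10^8 / 4.38 × 10^5 ≈ 5.00
n = 5

5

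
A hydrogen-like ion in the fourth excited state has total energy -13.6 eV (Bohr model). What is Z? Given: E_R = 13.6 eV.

E_n = −E_R Z²/n² ⇒ Z² = −E_n n²/E_R = 13.6 × 5² / 13.6 ≈ 25.00
Z = 5

5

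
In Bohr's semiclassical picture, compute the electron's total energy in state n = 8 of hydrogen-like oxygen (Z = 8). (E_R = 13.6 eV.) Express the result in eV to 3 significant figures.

-13.6 eV

E_n = −E_R·Z²/n² = −13.6 × 8²/8² = -13.6 eV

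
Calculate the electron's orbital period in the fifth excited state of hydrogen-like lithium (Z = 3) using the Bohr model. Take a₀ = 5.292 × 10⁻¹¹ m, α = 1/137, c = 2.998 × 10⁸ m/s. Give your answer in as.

3647 as

r = n²a₀/Z = 6²·5.292 × 10⁻¹¹/3 = 6.350 × 10⁻¹⁰ m
v = Zαc/n = 3·0.007299·2.998 × 10⁸/6 = 1.094 × 10⁶ m/s
T = 2πr/v = 3.647 × 10⁻¹⁵ s = 3647 as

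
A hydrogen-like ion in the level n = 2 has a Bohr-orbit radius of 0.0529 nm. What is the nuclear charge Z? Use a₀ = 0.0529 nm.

r_n = n²a₀/Z ⇒ Z = n²a₀/r = 2² × 0.0529 / 0.0529 ≈ 4.00
Z = 4

4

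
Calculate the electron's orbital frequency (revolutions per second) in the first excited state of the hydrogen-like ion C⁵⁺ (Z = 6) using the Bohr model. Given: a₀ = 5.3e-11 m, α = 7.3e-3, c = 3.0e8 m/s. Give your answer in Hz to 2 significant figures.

r = n²a₀/Z = 3.5e-11 m, v = Zαc/n = 6.6e6 m/s
f = v/(2πr) = 3.0e16 Hz

3.0e16 Hz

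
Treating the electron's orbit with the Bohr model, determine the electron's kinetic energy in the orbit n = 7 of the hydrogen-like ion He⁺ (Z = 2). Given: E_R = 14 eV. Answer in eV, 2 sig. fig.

1.1 eV

For a Coulomb orbit the virial theorem gives K = −E_n.
E_n = −E_R·Z²/n², so K = E_R·Z²/n² = 14 × 2²/7² = 1.1 eV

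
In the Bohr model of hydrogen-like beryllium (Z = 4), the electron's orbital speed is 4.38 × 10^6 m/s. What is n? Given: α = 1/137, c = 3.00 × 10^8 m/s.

v_n = Zαc/n ⇒ n = Zαc/v = 4 × 0.00730 × 3.00 × 10^8 / 4.38 × 10^6 ≈ 2.00
n = 2

2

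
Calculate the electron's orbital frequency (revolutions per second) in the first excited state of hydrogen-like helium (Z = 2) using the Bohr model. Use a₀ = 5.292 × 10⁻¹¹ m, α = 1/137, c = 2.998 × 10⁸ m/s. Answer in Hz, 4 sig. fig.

3.291 × 10¹⁵ Hz

r = n²a₀/Z = 1.058 × 10⁻¹⁰ m, v = Zαc/n = 2.188 × 10⁶ m/s
f = v/(2πr) = 3.291 × 10¹⁵ Hz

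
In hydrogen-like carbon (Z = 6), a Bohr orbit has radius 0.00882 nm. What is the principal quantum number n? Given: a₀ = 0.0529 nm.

1

r_n = n²a₀/Z ⇒ n² = rZ/a₀ = 0.00882 × 6 / 0.0529 ≈ 1.00
n = 1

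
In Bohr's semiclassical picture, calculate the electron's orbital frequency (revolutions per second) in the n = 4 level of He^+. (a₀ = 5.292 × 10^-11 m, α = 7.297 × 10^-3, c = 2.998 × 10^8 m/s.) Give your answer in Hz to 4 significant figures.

4.112 × 10^14 Hz

r = n²a₀/Z = 4.234 × 10^-10 m, v = Zαc/n = 1.094 × 10^6 m/s
f = v/(2πr) = 4.112 × 10^14 Hz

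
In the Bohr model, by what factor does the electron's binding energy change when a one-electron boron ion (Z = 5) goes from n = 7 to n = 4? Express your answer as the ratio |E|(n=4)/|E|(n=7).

|E| ∝ Z^2 · n^-2; with Z fixed, |E| ∝ n^-2.
|E|(n=4)/|E|(n=7) = (4/7)^-2 = 49/16

49/16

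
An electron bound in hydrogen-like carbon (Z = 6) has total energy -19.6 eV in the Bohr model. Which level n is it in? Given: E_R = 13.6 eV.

E_n = −E_R Z²/n² ⇒ n² = E_R Z²/(−E_n) = 13.6 × 6² / 19.6 ≈ 24.98
n = 5

5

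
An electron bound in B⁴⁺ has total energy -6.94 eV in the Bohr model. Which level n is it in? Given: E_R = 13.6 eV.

E_n = −E_R Z²/n² ⇒ n² = E_R Z²/(−E_n) = 13.6 × 5² / 6.94 ≈ 48.99
n = 7

7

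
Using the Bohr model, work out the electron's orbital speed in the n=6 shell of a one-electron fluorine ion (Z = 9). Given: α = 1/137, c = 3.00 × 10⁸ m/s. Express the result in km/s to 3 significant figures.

3280 km/s

v_n = Zαc/n = 9 × 0.00730 × 3.00 × 10⁸ / 6
    = 3280 km/s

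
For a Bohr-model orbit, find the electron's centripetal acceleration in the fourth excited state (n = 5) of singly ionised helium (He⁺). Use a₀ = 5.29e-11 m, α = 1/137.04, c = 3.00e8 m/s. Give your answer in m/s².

1.16e21 m/s²

r = n²a₀/Z = 6.61e-10 m, v = Zαc/n = 8.76e5 m/s
a = v²/r = (8.76e5)² / 6.61e-10 = 1.16e21 m/s²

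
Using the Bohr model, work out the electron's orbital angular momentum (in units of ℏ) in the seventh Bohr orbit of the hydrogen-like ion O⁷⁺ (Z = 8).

7

L_n = nℏ, so L/ℏ = n = 7.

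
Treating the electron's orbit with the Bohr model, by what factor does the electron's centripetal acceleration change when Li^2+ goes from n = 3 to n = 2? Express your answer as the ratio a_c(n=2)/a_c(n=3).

a_c ∝ Z^3 · n^-4; with Z fixed, a_c ∝ n^-4.
a_c(n=2)/a_c(n=3) = (2/3)^-4 = 81/16

81/16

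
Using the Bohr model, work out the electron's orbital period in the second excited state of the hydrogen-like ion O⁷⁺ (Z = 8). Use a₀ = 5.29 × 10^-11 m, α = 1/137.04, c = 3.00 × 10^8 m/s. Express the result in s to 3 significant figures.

r = n²a₀/Z = 3²·5.29 × 10^-11/8 = 5.95 × 10^-11 m
v = Zαc/n = 8·0.00730·3.00 × 10^8/3 = 5.84 × 10^6 m/s
T = 2πr/v = 6.41 × 10^-17 s

6.41 × 10^-17 s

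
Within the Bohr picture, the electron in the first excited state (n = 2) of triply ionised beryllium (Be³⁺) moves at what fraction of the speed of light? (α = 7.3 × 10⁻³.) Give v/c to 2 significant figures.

v_n = Zαc/n, so v/c = Zα/n = 4 × 0.0073 / 2 = 0.015

0.015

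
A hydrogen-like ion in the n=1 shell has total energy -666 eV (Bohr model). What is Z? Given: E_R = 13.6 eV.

E_n = −E_R Z²/n² ⇒ Z² = −E_n n²/E_R = 666 × 1² / 13.6 ≈ 48.97
Z = 7

7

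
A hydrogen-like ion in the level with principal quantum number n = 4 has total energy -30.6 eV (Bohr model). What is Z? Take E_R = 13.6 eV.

E_n = −E_R Z²/n² ⇒ Z² = −E_n n²/E_R = 30.6 × 4² / 13.6 ≈ 36.00
Z = 6

6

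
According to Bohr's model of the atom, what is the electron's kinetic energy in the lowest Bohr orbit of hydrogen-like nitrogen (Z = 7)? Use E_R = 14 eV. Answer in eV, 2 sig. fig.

For a Coulomb orbit the virial theorem gives K = −E_n.
E_n = −E_R·Z²/n², so K = E_R·Z²/n² = 14 × 7²/1² = 690 eV

690 eV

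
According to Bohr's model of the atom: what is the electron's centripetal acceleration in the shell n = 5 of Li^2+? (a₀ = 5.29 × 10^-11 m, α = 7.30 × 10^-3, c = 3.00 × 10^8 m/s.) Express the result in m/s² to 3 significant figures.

r = n²a₀/Z = 4.41 × 10^-10 m, v = Zαc/n = 1.31 × 10^6 m/s
a = v²/r = (1.31 × 10^6)² / 4.41 × 10^-10 = 3.92 × 10^21 m/s²

3.92 × 10^21 m/s²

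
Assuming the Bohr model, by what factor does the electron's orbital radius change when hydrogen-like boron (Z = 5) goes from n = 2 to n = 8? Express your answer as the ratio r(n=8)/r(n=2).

r ∝ Z^-1 · n^2; with Z fixed, r ∝ n^2.
r(n=8)/r(n=2) = (8/2)^2 = 16

16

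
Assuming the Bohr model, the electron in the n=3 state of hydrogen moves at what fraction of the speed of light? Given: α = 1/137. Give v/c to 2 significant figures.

0.0024

v_n = Zαc/n, so v/c = Zα/n = 1 × 0.0073 / 3 = 0.0024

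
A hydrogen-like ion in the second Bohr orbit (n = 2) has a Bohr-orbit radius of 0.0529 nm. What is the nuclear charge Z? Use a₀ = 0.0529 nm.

r_n = n²a₀/Z ⇒ Z = n²a₀/r = 2² × 0.0529 / 0.0529 ≈ 4.00
Z = 4

4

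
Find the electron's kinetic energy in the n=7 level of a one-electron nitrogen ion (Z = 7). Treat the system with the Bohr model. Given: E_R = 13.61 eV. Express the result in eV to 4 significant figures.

For a Coulomb orbit the virial theorem gives K = −E_n.
E_n = −E_R·Z²/n², so K = E_R·Z²/n² = 13.61 × 7²/7² = 13.61 eV

13.61 eV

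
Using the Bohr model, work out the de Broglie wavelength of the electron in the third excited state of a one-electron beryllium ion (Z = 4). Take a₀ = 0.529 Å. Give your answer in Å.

The Bohr quantisation condition is nλ = 2πr_n.
r_n = n²a₀/Z = 2.12 Å
λ = 2πr_n/n = 2π·2.12/4 = 3.32 Å

3.32 Å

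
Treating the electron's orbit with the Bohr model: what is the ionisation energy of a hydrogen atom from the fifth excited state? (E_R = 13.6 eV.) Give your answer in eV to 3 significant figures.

0.378 eV

E_n = −E_R·Z²/n² = −13.6 × 1²/6² eV = -0.378 eV
Ionisation energy = −E_n = 0.378 eV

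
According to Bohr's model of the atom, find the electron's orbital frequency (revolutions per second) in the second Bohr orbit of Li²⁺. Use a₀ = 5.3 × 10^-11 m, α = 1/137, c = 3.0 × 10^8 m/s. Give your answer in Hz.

7.4 × 10^15 Hz

r = n²a₀/Z = 7.1 × 10^-11 m, v = Zαc/n = 3.3 × 10^6 m/s
f = v/(2πr) = 7.4 × 10^15 Hz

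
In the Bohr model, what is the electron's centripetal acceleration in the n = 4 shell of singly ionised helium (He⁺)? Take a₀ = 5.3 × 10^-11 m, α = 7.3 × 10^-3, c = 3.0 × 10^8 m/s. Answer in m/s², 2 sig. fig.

r = n²a₀/Z = 4.2 × 10^-10 m, v = Zαc/n = 1.1 × 10^6 m/s
a = v²/r = (1.1 × 10^6)² / 4.2 × 10^-10 = 2.8 × 10^21 m/s²

2.8 × 10^21 m/s²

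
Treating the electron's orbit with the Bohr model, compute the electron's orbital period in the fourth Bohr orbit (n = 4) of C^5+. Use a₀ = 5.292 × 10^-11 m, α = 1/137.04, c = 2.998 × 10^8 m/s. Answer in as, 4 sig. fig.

270.2 as

r = n²a₀/Z = 4²·5.292 × 10^-11/6 = 1.411 × 10^-10 m
v = Zαc/n = 6·0.007297·2.998 × 10^8/4 = 3.282 × 10^6 m/s
T = 2πr/v = 2.702 × 10^-16 s = 270.2 as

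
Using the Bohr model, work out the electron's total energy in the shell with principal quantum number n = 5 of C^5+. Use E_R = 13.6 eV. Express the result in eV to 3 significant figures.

-19.6 eV

E_n = −E_R·Z²/n² = −13.6 × 6²/5² = -19.6 eV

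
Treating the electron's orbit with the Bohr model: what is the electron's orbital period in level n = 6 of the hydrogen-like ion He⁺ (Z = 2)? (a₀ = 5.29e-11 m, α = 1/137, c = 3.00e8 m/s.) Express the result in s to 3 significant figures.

r = n²a₀/Z = 6²·5.29e-11/2 = 9.52e-10 m
v = Zαc/n = 2·0.00730·3.00e8/6 = 7.30e5 m/s
T = 2πr/v = 8.20e-15 s

8.20e-15 s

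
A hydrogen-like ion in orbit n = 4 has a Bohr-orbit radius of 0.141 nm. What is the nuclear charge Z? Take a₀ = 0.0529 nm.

6

r_n = n²a₀/Z ⇒ Z = n²a₀/r = 4² × 0.0529 / 0.141 ≈ 6.00
Z = 6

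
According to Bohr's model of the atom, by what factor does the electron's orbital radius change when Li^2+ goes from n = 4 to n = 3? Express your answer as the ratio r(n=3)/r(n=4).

r ∝ Z^-1 · n^2; with Z fixed, r ∝ n^2.
r(n=3)/r(n=4) = (3/4)^2 = 9/16

9/16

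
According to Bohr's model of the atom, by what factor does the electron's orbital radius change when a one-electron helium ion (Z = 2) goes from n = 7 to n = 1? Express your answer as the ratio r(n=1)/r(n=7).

r ∝ Z^-1 · n^2; with Z fixed, r ∝ n^2.
r(n=1)/r(n=7) = (1/7)^2 = 1/49

1/49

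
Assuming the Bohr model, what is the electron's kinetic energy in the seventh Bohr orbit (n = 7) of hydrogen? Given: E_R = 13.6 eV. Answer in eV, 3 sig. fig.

For a Coulomb orbit the virial theorem gives K = −E_n.
E_n = −E_R·Z²/n², so K = E_R·Z²/n² = 13.6 × 1²/7² = 0.278 eV

0.278 eV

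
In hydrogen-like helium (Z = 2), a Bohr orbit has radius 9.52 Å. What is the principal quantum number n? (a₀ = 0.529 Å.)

r_n = n²a₀/Z ⇒ n² = rZ/a₀ = 9.52 × 2 / 0.529 ≈ 35.99
n = 6

6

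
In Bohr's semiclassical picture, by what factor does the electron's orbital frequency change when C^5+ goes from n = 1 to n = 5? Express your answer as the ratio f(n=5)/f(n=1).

f ∝ Z^2 · n^-3; with Z fixed, f ∝ n^-3.
f(n=5)/f(n=1) = (5/1)^-3 = 1/125

1/125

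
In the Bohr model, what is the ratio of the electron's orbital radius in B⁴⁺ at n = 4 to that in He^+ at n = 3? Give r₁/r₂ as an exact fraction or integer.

r ∝ Z^-1 · n^2
r₁/r₂ = (5/2)^-1 · (4/3)^2 = 32/45

32/45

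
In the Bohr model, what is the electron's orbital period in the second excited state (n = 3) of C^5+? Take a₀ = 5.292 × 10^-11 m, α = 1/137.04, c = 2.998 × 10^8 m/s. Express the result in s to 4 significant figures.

r = n²a₀/Z = 3²·5.292 × 10^-11/6 = 7.938 × 10^-11 m
v = Zαc/n = 6·0.007297·2.998 × 10^8/3 = 4.375 × 10^6 m/s
T = 2πr/v = 1.140 × 10^-16 s

1.140 × 10^-16 s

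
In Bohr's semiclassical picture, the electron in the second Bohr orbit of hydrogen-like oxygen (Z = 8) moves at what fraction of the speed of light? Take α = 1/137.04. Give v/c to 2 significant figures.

0.029

v_n = Zαc/n, so v/c = Zα/n = 8 × 0.0073 / 2 = 0.029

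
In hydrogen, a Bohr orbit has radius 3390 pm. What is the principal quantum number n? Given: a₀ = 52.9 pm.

r_n = n²a₀/Z ⇒ n² = rZ/a₀ = 3390 × 1 / 52.9 ≈ 64.08
n = 8

8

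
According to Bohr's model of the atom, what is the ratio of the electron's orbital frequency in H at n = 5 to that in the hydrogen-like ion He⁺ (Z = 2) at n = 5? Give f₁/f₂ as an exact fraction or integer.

f ∝ Z^2 · n^-3
f₁/f₂ = (1/2)^2 · (5/5)^-3 = 1/4

1/4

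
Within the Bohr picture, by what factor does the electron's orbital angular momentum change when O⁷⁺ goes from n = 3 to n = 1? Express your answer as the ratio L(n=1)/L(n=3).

1/3

L = nℏ depends only on n, so L ∝ n.
L(n=1)/L(n=3) = (1/3)^1 = 1/3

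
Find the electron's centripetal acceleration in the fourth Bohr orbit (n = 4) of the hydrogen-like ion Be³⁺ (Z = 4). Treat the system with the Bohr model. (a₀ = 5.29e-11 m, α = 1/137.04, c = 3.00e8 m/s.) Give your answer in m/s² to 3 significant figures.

r = n²a₀/Z = 2.12e-10 m, v = Zαc/n = 2.19e6 m/s
a = v²/r = (2.19e6)² / 2.12e-10 = 2.26e22 m/s²

2.26e22 m/s²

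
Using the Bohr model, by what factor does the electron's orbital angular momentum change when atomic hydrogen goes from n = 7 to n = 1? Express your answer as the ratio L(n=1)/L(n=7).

1/7

L = nℏ depends only on n, so L ∝ n.
L(n=1)/L(n=7) = (1/7)^1 = 1/7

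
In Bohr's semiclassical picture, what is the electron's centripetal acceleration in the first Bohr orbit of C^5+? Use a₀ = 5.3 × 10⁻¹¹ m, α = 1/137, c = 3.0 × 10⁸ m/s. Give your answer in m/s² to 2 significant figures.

2.0 × 10²⁵ m/s²

r = n²a₀/Z = 8.8 × 10⁻¹² m, v = Zαc/n = 1.3 × 10⁷ m/s
a = v²/r = (1.3 × 10⁷)² / 8.8 × 10⁻¹² = 2.0 × 10²⁵ m/s²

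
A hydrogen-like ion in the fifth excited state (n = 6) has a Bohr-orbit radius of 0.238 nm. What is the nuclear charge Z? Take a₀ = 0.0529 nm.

r_n = n²a₀/Z ⇒ Z = n²a₀/r = 6² × 0.0529 / 0.238 ≈ 8.00
Z = 8

8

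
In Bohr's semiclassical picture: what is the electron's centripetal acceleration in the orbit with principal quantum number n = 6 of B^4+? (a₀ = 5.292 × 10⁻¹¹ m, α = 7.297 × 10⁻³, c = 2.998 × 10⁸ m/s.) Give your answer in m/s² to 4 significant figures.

r = n²a₀/Z = 3.810 × 10⁻¹⁰ m, v = Zαc/n = 1.823 × 10⁶ m/s
a = v²/r = (1.823 × 10⁶)² / 3.810 × 10⁻¹⁰ = 8.722 × 10²¹ m/s²

8.722 × 10²¹ m/s²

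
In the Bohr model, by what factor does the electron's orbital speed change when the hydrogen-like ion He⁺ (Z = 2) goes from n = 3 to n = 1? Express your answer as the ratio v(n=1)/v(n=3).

v ∝ Z^1 · n^-1; with Z fixed, v ∝ n^-1.
v(n=1)/v(n=3) = (1/3)^-1 = 3

3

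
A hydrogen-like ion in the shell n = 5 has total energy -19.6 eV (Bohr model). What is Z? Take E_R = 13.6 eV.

E_n = −E_R Z²/n² ⇒ Z² = −E_n n²/E_R = 19.6 × 5² / 13.6 ≈ 36.03
Z = 6

6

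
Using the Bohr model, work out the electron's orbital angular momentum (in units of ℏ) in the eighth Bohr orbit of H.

L_n = nℏ, so L/ℏ = n = 8.

8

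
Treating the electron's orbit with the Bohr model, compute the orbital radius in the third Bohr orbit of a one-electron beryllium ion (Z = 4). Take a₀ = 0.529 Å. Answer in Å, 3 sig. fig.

r_n = n²a₀/Z = 3² × 0.529 / 4
    = 9 × 0.529 / 4 = 1.19 Å

1.19 Å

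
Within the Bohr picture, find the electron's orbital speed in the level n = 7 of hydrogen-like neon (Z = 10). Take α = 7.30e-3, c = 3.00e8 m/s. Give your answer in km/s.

3130 km/s

v_n = Zαc/n = 10 × 0.00730 × 3.00e8 / 7
    = 3130 km/s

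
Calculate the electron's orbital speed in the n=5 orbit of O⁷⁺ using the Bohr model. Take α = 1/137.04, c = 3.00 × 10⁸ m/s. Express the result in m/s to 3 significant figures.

v_n = Zαc/n = 8 × 0.00730 × 3.00 × 10⁸ / 5
    = 3.50 × 10⁶ m/s

3.50 × 10⁶ m/s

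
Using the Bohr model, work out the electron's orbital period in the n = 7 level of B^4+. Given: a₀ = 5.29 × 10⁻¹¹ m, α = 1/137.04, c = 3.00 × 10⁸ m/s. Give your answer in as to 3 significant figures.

r = n²a₀/Z = 7²·5.29 × 10⁻¹¹/5 = 5.18 × 10⁻¹⁰ m
v = Zαc/n = 5·0.00730·3.00 × 10⁸/7 = 1.56 × 10⁶ m/s
T = 2πr/v = 2.08 × 10⁻¹⁵ s = 2080 as

2080 as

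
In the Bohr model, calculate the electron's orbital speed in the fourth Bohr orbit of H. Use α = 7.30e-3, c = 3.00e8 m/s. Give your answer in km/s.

548 km/s

v_n = Zαc/n = 1 × 0.00730 × 3.00e8 / 4
    = 548 km/s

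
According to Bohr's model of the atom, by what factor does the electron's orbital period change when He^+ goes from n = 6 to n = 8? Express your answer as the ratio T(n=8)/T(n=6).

T ∝ Z^-2 · n^3; with Z fixed, T ∝ n^3.
T(n=8)/T(n=6) = (8/6)^3 = 64/27

64/27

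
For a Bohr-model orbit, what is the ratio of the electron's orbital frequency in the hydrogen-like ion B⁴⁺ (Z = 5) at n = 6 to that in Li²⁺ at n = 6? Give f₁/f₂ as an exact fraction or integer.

f ∝ Z^2 · n^-3
f₁/f₂ = (5/3)^2 · (6/6)^-3 = 25/9

25/9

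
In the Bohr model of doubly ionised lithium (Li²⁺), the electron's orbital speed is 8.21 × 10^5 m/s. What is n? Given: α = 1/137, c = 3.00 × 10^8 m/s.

8

v_n = Zαc/n ⇒ n = Zαc/v = 3 × 0.00730 × 3.00 × 10^8 / 8.21 × 10^5 ≈ 8.00
n = 8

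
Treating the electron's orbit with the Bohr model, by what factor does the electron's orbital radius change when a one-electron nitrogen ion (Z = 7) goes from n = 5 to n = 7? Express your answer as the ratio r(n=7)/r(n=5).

49/25

r ∝ Z^-1 · n^2; with Z fixed, r ∝ n^2.
r(n=7)/r(n=5) = (7/5)^2 = 49/25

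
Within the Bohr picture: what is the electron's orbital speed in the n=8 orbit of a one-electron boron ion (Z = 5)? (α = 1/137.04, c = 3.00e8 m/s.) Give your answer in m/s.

1.37e6 m/s

v_n = Zαc/n = 5 × 0.00730 × 3.00e8 / 8
    = 1.37e6 m/s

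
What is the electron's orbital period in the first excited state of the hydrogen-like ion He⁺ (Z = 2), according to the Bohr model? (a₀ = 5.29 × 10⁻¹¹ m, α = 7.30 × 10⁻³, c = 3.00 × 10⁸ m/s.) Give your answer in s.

r = n²a₀/Z = 2²·5.29 × 10⁻¹¹/2 = 1.06 × 10⁻¹⁰ m
v = Zαc/n = 2·0.00730·3.00 × 10⁸/2 = 2.19 × 10⁶ m/s
T = 2πr/v = 3.04 × 10⁻¹⁶ s

3.04 × 10⁻¹⁶ s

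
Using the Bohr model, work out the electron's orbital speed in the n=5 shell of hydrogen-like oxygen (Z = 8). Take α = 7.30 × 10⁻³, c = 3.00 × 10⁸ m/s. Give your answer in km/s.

v_n = Zαc/n = 8 × 0.00730 × 3.00 × 10⁸ / 5
    = 3500 km/s

3500 km/s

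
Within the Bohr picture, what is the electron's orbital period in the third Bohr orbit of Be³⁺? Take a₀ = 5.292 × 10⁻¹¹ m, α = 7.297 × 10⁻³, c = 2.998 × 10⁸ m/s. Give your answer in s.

2.565 × 10⁻¹⁶ s

r = n²a₀/Z = 3²·5.292 × 10⁻¹¹/4 = 1.191 × 10⁻¹⁰ m
v = Zαc/n = 4·0.007297·2.998 × 10⁸/3 = 2.917 × 10⁶ m/s
T = 2πr/v = 2.565 × 10⁻¹⁶ s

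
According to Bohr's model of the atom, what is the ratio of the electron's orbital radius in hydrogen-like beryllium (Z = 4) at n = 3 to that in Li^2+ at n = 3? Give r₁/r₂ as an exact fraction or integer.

3/4

r ∝ Z^-1 · n^2
r₁/r₂ = (4/3)^-1 · (3/3)^2 = 3/4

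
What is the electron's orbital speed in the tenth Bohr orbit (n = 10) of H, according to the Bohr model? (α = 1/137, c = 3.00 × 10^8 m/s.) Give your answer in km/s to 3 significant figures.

v_n = Zαc/n = 1 × 0.00730 × 3.00 × 10^8 / 10
    = 219 km/s

219 km/s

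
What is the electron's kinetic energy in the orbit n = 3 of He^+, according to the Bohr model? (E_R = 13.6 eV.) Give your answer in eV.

For a Coulomb orbit the virial theorem gives K = −E_n.
E_n = −E_R·Z²/n², so K = E_R·Z²/n² = 13.6 × 2²/3² = 6.04 eV

6.04 eV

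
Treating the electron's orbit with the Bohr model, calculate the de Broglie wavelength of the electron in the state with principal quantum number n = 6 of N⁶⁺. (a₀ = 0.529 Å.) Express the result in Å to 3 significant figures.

The Bohr quantisation condition is nλ = 2πr_n.
r_n = n²a₀/Z = 2.72 Å
λ = 2πr_n/n = 2π·2.72/6 = 2.85 Å

2.85 Å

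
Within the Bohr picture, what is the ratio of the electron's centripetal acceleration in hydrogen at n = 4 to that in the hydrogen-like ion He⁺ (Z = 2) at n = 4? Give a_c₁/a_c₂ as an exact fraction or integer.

a_c ∝ Z^3 · n^-4
a_c₁/a_c₂ = (1/2)^3 · (4/4)^-4 = 1/8

1/8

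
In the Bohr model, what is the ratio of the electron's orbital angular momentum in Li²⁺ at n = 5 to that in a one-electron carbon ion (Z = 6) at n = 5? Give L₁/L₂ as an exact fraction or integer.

L = nℏ is independent of Z.
L₁/L₂ = n₁/n₂ = 5/5 = 1

1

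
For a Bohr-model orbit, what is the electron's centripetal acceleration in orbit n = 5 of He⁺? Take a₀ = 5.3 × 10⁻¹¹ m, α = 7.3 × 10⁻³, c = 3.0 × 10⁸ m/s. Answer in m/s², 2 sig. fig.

1.2 × 10²¹ m/s²

r = n²a₀/Z = 6.6 × 10⁻¹⁰ m, v = Zαc/n = 8.8 × 10⁵ m/s
a = v²/r = (8.8 × 10⁵)² / 6.6 × 10⁻¹⁰ = 1.2 × 10²¹ m/s²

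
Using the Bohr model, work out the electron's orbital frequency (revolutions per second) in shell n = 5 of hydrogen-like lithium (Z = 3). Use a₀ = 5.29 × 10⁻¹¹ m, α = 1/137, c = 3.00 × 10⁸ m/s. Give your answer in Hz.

4.74 × 10¹⁴ Hz

r = n²a₀/Z = 4.41 × 10⁻¹⁰ m, v = Zαc/n = 1.31 × 10⁶ m/s
f = v/(2πr) = 4.74 × 10¹⁴ Hz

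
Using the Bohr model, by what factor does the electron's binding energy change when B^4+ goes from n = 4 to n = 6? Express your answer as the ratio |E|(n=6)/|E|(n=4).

|E| ∝ Z^2 · n^-2; with Z fixed, |E| ∝ n^-2.
|E|(n=6)/|E|(n=4) = (6/4)^-2 = 4/9

4/9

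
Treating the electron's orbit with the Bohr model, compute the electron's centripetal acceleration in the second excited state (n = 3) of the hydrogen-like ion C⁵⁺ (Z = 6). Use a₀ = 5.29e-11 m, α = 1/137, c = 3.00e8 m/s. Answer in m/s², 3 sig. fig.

r = n²a₀/Z = 7.94e-11 m, v = Zαc/n = 4.38e6 m/s
a = v²/r = (4.38e6)² / 7.94e-11 = 2.42e23 m/s²

2.42e23 m/s²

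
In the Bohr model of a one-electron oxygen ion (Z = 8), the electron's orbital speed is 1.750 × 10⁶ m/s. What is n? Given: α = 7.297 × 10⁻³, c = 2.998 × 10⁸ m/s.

10

v_n = Zαc/n ⇒ n = Zαc/v = 8 × 0.007297 × 2.998 × 10⁸ / 1.750 × 10⁶ ≈ 10.00
n = 10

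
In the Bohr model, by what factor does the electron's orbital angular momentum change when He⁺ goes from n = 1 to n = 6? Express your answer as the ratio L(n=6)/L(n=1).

L = nℏ depends only on n, so L ∝ n.
L(n=6)/L(n=1) = (6/1)^1 = 6

6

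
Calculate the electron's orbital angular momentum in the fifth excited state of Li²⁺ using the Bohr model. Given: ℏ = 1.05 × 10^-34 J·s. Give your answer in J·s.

6.30 × 10^-34 J·s

L_n = nℏ = 6 × 1.05 × 10^-34 = 6.30 × 10^-34 J·s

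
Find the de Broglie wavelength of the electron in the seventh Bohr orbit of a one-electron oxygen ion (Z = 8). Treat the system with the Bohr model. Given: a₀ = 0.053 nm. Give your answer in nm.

0.29 nm

The Bohr quantisation condition is nλ = 2πr_n.
r_n = n²a₀/Z = 0.32 nm
λ = 2πr_n/n = 2π·0.32/7 = 0.29 nm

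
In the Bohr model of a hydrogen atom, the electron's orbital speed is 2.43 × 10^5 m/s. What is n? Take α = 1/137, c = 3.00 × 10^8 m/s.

9

v_n = Zαc/n ⇒ n = Zαc/v = 1 × 0.00730 × 3.00 × 10^8 / 2.43 × 10^5 ≈ 9.01
n = 9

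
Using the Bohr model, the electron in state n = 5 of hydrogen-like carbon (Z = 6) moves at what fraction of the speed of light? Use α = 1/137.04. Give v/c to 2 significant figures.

0.0088

v_n = Zαc/n, so v/c = Zα/n = 6 × 0.0073 / 5 = 0.0088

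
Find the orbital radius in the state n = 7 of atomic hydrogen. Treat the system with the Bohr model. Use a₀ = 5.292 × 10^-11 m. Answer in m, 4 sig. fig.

2.593 × 10^-9 m

r_n = n²a₀/Z = 7² × 5.292 × 10^-11 / 1
    = 49 × 5.292 × 10^-11 / 1 = 2.593 × 10^-9 m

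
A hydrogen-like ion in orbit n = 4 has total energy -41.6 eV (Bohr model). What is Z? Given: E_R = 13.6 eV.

E_n = −E_R Z²/n² ⇒ Z² = −E_n n²/E_R = 41.6 × 4² / 13.6 ≈ 48.94
Z = 7

7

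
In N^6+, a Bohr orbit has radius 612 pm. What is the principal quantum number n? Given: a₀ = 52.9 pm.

9

r_n = n²a₀/Z ⇒ n² = rZ/a₀ = 612 × 7 / 52.9 ≈ 80.98
n = 9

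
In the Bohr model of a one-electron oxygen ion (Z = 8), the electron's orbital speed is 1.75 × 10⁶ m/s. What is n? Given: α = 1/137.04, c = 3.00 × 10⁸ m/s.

v_n = Zαc/n ⇒ n = Zαc/v = 8 × 0.00730 × 3.00 × 10⁸ / 1.75 × 10⁶ ≈ 10.01
n = 10

10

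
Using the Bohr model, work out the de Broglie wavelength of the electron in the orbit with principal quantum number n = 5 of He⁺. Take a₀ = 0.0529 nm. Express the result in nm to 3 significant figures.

0.831 nm

The Bohr quantisation condition is nλ = 2πr_n.
r_n = n²a₀/Z = 0.661 nm
λ = 2πr_n/n = 2π·0.661/5 = 0.831 nm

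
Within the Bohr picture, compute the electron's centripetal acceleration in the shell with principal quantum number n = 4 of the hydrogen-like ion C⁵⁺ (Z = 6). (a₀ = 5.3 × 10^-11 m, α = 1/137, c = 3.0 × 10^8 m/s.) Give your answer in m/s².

r = n²a₀/Z = 1.4 × 10^-10 m, v = Zαc/n = 3.3 × 10^6 m/s
a = v²/r = (3.3 × 10^6)² / 1.4 × 10^-10 = 7.6 × 10^22 m/s²

7.6 × 10^22 m/s²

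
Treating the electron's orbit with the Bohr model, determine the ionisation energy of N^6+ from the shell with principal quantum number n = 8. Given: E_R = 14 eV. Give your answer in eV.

E_n = −E_R·Z²/n² = −14 × 7²/8² eV = -11 eV
Ionisation energy = −E_n = 11 eV

11 eV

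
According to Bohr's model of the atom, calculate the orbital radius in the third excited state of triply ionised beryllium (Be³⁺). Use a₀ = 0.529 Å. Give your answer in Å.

r_n = n²a₀/Z = 4² × 0.529 / 4
    = 16 × 0.529 / 4 = 2.12 Å

2.12 Å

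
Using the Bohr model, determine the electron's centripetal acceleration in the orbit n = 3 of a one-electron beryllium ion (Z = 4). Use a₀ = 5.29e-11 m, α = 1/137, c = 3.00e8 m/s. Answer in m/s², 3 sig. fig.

r = n²a₀/Z = 1.19e-10 m, v = Zαc/n = 2.92e6 m/s
a = v²/r = (2.92e6)² / 1.19e-10 = 7.16e22 m/s²

7.16e22 m/s²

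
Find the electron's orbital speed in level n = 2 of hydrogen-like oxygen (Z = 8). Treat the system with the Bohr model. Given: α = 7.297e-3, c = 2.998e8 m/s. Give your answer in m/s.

8.751e6 m/s

v_n = Zαc/n = 8 × 0.007297 × 2.998e8 / 2
    = 8.751e6 m/s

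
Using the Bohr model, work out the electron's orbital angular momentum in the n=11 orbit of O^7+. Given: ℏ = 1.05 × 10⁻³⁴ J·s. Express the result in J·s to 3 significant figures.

1.16 × 10⁻³³ J·s

L_n = nℏ = 11 × 1.05 × 10⁻³⁴ = 1.16 × 10⁻³³ J·s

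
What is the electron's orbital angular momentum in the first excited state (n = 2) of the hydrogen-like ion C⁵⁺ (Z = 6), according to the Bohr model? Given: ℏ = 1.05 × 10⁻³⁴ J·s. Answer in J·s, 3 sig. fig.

L_n = nℏ = 2 × 1.05 × 10⁻³⁴ = 2.10 × 10⁻³⁴ J·s

2.10 × 10⁻³⁴ J·s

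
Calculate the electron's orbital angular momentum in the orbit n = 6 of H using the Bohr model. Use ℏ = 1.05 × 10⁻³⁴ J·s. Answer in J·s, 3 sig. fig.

L_n = nℏ = 6 × 1.05 × 10⁻³⁴ = 6.30 × 10⁻³⁴ J·s

6.30 × 10⁻³⁴ J·s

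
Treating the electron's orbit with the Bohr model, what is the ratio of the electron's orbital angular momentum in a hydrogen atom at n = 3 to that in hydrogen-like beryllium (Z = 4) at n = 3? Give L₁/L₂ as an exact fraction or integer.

L = nℏ is independent of Z.
L₁/L₂ = n₁/n₂ = 3/3 = 1

1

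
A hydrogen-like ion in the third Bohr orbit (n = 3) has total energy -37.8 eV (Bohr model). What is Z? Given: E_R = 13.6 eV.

E_n = −E_R Z²/n² ⇒ Z² = −E_n n²/E_R = 37.8 × 3² / 13.6 ≈ 25.01
Z = 5

5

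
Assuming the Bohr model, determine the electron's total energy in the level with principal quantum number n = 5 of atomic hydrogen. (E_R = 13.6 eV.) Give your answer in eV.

E_n = −E_R·Z²/n² = −13.6 × 1²/5² = -0.544 eV

-0.544 eV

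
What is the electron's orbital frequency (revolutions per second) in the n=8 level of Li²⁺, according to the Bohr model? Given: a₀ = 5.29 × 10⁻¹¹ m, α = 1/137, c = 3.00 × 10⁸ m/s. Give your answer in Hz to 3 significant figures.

r = n²a₀/Z = 1.13 × 10⁻⁹ m, v = Zαc/n = 8.21 × 10⁵ m/s
f = v/(2πr) = 1.16 × 10¹⁴ Hz

1.16 × 10¹⁴ Hz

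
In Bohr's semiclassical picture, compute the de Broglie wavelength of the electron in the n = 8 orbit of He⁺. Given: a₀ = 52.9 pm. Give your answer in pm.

The Bohr quantisation condition is nλ = 2πr_n.
r_n = n²a₀/Z = 1690 pm
λ = 2πr_n/n = 2π·1690/8 = 1330 pm

1330 pm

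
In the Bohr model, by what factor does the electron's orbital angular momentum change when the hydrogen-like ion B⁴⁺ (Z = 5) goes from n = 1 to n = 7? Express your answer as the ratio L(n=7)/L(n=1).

7

L = nℏ depends only on n, so L ∝ n.
L(n=7)/L(n=1) = (7/1)^1 = 7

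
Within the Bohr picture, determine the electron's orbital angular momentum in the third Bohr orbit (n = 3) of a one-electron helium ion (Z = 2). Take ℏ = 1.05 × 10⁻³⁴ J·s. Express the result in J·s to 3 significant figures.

3.15 × 10⁻³⁴ J·s

L_n = nℏ = 3 × 1.05 × 10⁻³⁴ = 3.15 × 10⁻³⁴ J·s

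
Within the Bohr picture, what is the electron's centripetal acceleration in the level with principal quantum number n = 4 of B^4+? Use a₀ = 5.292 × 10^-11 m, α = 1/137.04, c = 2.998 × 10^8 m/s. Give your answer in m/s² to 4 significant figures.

4.416 × 10^22 m/s²

r = n²a₀/Z = 1.693 × 10^-10 m, v = Zαc/n = 2.735 × 10^6 m/s
a = v²/r = (2.735 × 10^6)² / 1.693 × 10^-10 = 4.416 × 10^22 m/s²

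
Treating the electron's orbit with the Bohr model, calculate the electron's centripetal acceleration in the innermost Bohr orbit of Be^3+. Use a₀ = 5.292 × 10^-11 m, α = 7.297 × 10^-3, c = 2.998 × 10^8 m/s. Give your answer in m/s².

5.788 × 10^24 m/s²

r = n²a₀/Z = 1.323 × 10^-11 m, v = Zαc/n = 8.751 × 10^6 m/s
a = v²/r = (8.751 × 10^6)² / 1.323 × 10^-11 = 5.788 × 10^24 m/s²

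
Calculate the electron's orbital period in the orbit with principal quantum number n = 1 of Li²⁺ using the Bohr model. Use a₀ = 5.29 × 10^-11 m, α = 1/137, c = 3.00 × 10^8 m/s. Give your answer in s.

r = n²a₀/Z = 1²·5.29 × 10^-11/3 = 1.76 × 10^-11 m
v = Zαc/n = 3·0.00730·3.00 × 10^8/1 = 6.57 × 10^6 m/s
T = 2πr/v = 1.69 × 10^-17 s

1.69 × 10^-17 s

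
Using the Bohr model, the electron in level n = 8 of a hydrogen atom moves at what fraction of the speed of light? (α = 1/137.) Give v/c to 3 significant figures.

v_n = Zαc/n, so v/c = Zα/n = 1 × 0.00730 / 8 = 0.000912

0.000912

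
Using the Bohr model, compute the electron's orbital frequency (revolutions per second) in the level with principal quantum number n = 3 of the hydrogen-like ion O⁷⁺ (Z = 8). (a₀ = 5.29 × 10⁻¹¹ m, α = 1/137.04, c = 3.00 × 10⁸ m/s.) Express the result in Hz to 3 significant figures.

r = n²a₀/Z = 5.95 × 10⁻¹¹ m, v = Zαc/n = 5.84 × 10⁶ m/s
f = v/(2πr) = 1.56 × 10¹⁶ Hz

1.56 × 10¹⁶ Hz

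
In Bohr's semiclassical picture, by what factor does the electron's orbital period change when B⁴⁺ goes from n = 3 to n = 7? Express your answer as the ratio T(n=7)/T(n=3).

T ∝ Z^-2 · n^3; with Z fixed, T ∝ n^3.
T(n=7)/T(n=3) = (7/3)^3 = 343/27

343/27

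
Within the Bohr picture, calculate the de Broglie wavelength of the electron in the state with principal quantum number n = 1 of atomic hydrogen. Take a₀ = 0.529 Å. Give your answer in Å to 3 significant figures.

3.32 Å

The Bohr quantisation condition is nλ = 2πr_n.
r_n = n²a₀/Z = 0.529 Å
λ = 2πr_n/n = 2π·0.529/1 = 3.32 Å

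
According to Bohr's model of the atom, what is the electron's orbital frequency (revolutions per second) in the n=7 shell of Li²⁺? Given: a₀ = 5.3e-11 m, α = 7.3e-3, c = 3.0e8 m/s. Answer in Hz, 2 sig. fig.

r = n²a₀/Z = 8.7e-10 m, v = Zαc/n = 9.4e5 m/s
f = v/(2πr) = 1.7e14 Hz

1.7e14 Hz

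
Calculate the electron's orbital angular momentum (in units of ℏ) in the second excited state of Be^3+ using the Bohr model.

L_n = nℏ, so L/ℏ = n = 3.

3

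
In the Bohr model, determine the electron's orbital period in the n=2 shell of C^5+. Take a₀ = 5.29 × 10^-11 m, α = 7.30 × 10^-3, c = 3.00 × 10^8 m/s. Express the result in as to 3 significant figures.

r = n²a₀/Z = 2²·5.29 × 10^-11/6 = 3.53 × 10^-11 m
v = Zαc/n = 6·0.00730·3.00 × 10^8/2 = 6.57 × 10^6 m/s
T = 2πr/v = 3.37 × 10^-17 s = 33.7 as

33.7 as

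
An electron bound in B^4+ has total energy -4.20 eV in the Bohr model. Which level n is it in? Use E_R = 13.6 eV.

E_n = −E_R Z²/n² ⇒ n² = E_R Z²/(−E_n) = 13.6 × 5² / 4.20 ≈ 80.95
n = 9

9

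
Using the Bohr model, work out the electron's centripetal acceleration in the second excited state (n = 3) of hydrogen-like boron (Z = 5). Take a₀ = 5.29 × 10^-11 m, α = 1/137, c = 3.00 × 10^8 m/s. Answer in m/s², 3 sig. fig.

1.40 × 10^23 m/s²

r = n²a₀/Z = 9.52 × 10^-11 m, v = Zαc/n = 3.65 × 10^6 m/s
a = v²/r = (3.65 × 10^6)² / 9.52 × 10^-11 = 1.40 × 10^23 m/s²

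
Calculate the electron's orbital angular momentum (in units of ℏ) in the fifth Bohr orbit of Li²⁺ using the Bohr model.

L_n = nℏ, so L/ℏ = n = 5.

5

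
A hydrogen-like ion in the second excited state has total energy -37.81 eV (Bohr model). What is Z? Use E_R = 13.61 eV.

E_n = −E_R Z²/n² ⇒ Z² = −E_n n²/E_R = 37.81 × 3² / 13.61 ≈ 25.00
Z = 5

5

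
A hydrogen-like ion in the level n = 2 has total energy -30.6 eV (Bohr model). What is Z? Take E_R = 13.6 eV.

E_n = −E_R Z²/n² ⇒ Z² = −E_n n²/E_R = 30.6 × 2² / 13.6 ≈ 9.00
Z = 3

3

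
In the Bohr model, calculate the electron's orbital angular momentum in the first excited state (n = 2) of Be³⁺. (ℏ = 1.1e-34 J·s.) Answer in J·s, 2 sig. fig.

L_n = nℏ = 2 × 1.1e-34 = 2.2e-34 J·s

2.2e-34 J·s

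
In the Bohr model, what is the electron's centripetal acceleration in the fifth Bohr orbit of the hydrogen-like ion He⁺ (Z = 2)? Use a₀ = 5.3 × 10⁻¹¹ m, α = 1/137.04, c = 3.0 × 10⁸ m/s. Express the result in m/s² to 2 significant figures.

r = n²a₀/Z = 6.6 × 10⁻¹⁰ m, v = Zαc/n = 8.8 × 10⁵ m/s
a = v²/r = (8.8 × 10⁵)² / 6.6 × 10⁻¹⁰ = 1.2 × 10²¹ m/s²

1.2 × 10²¹ m/s²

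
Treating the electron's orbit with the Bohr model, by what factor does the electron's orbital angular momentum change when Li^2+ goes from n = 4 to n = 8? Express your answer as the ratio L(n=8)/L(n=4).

2

L = nℏ depends only on n, so L ∝ n.
L(n=8)/L(n=4) = (8/4)^1 = 2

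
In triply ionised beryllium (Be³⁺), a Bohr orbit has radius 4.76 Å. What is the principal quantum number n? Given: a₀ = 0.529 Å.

6

r_n = n²a₀/Z ⇒ n² = rZ/a₀ = 4.76 × 4 / 0.529 ≈ 35.99
n = 6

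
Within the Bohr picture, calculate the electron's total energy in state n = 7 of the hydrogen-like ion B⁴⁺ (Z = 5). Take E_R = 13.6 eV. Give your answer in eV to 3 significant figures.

-6.94 eV

E_n = −E_R·Z²/n² = −13.6 × 5²/7² = -6.94 eV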